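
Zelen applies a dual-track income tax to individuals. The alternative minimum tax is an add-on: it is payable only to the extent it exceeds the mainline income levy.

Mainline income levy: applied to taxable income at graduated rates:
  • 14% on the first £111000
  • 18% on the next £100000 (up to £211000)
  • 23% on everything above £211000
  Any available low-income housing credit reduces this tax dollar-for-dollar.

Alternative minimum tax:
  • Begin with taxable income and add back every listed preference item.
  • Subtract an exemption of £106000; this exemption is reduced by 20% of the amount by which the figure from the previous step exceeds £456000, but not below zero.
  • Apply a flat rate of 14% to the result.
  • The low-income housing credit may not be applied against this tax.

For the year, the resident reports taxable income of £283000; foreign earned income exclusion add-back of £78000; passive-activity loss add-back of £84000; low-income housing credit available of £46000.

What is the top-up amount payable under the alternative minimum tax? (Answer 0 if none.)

Mainline income levy:
  £111000 × 14% = £15540
  £100000 × 18% = £18000
  £72000 × 23% = £16560
  → £50100
  Less low-income housing credit £46000 → £4100

Alternative minimum tax:
  Adjusted income: £283000 + £78000 + £84000 = £445000
  Exemption: £445000 ≤ £456000, so full £106000 applies
  Base: £445000 − £106000 = £339000
  £339000 × 14% = £47460

Excess of alternative minimum tax over mainline income levy: £47460 − £4100 = £43360.

£43360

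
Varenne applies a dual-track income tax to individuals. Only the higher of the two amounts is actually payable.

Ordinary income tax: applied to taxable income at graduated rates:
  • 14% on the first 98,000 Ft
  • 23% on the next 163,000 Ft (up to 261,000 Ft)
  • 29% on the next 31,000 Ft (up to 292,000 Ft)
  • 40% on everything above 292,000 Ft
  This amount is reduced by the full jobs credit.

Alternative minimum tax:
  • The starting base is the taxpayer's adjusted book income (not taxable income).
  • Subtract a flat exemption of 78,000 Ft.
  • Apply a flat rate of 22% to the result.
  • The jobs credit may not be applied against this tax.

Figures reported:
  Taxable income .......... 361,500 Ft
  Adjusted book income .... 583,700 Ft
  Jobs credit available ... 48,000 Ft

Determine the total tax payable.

111,254 Ft

Alternative minimum tax:
  Base (adjusted book income): 583,700 Ft
  Less exemption 78,000 Ft → base 505,700 Ft
  505,700 Ft × 22% = 111,254 Ft

Ordinary income tax:
  98,000 Ft × 14% = 13,720 Ft
  163,000 Ft × 23% = 37,490 Ft
  31,000 Ft × 29% = 8,990 Ft
  69,500 Ft × 40% = 27,800 Ft
  → 88,000 Ft
  Less jobs credit 48,000 Ft → 40,000 Ft

111,254 Ft > 40,000 Ft, so the alternative minimum tax is the binding amount.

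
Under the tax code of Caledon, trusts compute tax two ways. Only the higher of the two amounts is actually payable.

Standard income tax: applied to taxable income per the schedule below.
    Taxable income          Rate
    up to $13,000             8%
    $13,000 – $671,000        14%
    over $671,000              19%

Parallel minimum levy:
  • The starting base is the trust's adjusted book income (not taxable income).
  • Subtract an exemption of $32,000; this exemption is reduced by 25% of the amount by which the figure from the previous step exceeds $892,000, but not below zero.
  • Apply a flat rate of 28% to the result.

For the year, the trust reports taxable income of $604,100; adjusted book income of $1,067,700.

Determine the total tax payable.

Parallel minimum levy:
  Base (adjusted book income): $1,067,700
  Exemption: 25% × ($1,067,700 − $892,000) = $43,925 ≥ $32,000, so the exemption is fully phased out
  Base: $1,067,700 − $0 = $1,067,700
  $1,067,700 × 28% = $298,956

Standard income tax:
  $13,000 × 8% = $1,040
  $591,100 × 14% = $82,754
  → $83,794

$298,956 > $83,794, so the parallel minimum levy is the binding amount.

$298,956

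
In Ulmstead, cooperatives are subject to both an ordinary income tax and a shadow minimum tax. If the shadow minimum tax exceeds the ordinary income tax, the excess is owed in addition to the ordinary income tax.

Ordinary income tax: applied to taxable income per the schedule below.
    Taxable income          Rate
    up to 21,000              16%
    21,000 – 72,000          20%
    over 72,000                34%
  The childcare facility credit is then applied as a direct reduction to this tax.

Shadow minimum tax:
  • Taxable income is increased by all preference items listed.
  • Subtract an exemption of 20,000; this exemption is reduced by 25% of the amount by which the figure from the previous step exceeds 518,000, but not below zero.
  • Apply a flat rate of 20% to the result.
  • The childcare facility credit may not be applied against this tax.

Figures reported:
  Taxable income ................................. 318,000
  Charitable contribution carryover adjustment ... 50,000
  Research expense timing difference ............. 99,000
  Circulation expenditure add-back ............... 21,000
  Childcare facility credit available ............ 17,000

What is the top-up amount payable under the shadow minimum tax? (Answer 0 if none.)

Shadow minimum tax:
  Adjusted income: 318,000 + 50,000 + 99,000 + 21,000 = 488,000
  Exemption: 488,000 ≤ 518,000, so full 20,000 applies
  Base: 488,000 − 20,000 = 468,000
  468,000 × 20% = 93,600

Ordinary income tax:
  21,000 × 16% = 3,360
  51,000 × 20% = 10,200
  246,000 × 34% = 83,640
  → 97,200
  Less childcare facility credit 17,000 → 80,200

Excess of shadow minimum tax over ordinary income tax: 93,600 − 80,200 = 13,400.

13,400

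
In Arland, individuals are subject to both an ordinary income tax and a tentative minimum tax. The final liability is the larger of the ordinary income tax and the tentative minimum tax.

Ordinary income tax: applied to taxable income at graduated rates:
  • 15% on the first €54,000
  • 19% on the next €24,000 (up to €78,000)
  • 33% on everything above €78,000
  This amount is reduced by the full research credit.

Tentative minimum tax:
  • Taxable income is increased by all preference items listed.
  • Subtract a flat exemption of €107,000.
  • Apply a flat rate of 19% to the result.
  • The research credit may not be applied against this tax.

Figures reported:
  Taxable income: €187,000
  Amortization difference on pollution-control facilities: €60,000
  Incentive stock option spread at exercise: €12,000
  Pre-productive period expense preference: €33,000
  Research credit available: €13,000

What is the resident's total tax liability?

Ordinary income tax:
  €54,000 × 15% = €8,100
  €24,000 × 19% = €4,560
  €109,000 × 33% = €35,970
  → €48,630
  Less research credit €13,000 → €35,630

Tentative minimum tax:
  Adjusted income: €187,000 + €60,000 + €12,000 + €33,000 = €292,000
  Less exemption €107,000 → base €185,000
  €185,000 × 19% = €35,150

€35,630 > €35,150, so the ordinary income tax governs.

€35,630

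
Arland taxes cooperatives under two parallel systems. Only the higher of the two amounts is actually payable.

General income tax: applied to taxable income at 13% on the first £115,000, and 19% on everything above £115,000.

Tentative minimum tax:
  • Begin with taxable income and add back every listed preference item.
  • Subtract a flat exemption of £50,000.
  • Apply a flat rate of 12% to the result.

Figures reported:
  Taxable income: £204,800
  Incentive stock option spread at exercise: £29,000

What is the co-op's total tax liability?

£32,012

Tentative minimum tax:
  Adjusted income: £204,800 + £29,000 = £233,800
  Less exemption £50,000 → base £183,800
  £183,800 × 12% = £22,056

General income tax:
  £115,000 × 13% = £14,950
  £89,800 × 19% = £17,062
  → £32,012

£32,012 > £22,056, so the general income tax governs.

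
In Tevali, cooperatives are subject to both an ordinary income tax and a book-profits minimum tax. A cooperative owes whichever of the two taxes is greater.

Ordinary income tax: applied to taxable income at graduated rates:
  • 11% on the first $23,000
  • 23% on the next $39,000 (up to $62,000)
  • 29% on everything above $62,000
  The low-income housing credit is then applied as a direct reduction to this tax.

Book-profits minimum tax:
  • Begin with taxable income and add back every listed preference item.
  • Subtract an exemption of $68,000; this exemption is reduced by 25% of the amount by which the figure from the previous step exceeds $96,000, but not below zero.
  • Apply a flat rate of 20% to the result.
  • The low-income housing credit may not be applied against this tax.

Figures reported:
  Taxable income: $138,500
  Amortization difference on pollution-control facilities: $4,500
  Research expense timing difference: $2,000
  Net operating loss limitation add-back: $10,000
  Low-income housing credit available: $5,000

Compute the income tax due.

$28,685

Ordinary income tax:
  $23,000 × 11% = $2,530
  $39,000 × 23% = $8,970
  $76,500 × 29% = $22,185
  → $33,685
  Less low-income housing credit $5,000 → $28,685

Book-profits minimum tax:
  Adjusted income: $138,500 + $4,500 + $2,000 + $10,000 = $155,000
  Exemption: $68,000 − 25% × ($155,000 − $96,000) = $68,000 − $14,750 = $53,250
  Base: $155,000 − $53,250 = $101,750
  $101,750 × 20% = $20,350

$28,685 > $20,350, so the ordinary income tax governs.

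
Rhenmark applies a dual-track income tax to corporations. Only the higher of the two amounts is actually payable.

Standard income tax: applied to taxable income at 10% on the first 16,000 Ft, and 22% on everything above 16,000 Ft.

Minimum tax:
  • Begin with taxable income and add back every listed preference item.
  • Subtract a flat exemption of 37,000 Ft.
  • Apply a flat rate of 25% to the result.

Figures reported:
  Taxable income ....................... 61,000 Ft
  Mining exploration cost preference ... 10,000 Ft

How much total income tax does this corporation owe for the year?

Standard income tax:
  16,000 Ft × 10% = 1,600 Ft
  45,000 Ft × 22% = 9,900 Ft
  → 11,500 Ft

Minimum tax:
  Adjusted income: 61,000 Ft + 10,000 Ft = 71,000 Ft
  Less exemption 37,000 Ft → base 34,000 Ft
  34,000 Ft × 25% = 8,500 Ft

11,500 Ft > 8,500 Ft, so the standard income tax governs.

11,500 Ft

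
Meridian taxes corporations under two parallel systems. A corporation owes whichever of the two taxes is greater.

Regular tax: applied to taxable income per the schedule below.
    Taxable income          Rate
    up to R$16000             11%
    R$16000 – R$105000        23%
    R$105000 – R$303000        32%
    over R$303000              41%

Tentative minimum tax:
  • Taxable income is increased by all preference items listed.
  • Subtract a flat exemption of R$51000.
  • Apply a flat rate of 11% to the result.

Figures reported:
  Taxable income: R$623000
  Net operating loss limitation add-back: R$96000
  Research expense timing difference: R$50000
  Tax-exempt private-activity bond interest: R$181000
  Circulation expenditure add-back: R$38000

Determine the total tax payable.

R$216790

Regular tax:
  R$16000 × 11% = R$1760
  R$89000 × 23% = R$20470
  R$198000 × 32% = R$63360
  R$320000 × 41% = R$131200
  → R$216790

Tentative minimum tax:
  Adjusted income: R$623000 + R$96000 + R$50000 + R$181000 + R$38000 = R$988000
  Less exemption R$51000 → base R$937000
  R$937000 × 11% = R$103070

R$216790 > R$103070, so the regular tax governs.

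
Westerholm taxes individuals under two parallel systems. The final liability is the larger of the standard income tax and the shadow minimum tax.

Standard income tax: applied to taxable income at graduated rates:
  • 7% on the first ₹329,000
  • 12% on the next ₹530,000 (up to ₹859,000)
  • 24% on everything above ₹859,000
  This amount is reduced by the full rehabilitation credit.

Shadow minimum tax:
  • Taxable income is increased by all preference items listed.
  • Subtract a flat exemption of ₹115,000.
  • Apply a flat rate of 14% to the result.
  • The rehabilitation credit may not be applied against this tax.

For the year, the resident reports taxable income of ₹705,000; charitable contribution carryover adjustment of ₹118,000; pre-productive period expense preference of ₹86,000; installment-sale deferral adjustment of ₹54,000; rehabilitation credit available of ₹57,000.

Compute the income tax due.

Shadow minimum tax:
  Adjusted income: ₹705,000 + ₹118,000 + ₹86,000 + ₹54,000 = ₹963,000
  Less exemption ₹115,000 → base ₹848,000
  ₹848,000 × 14% = ₹118,720

Standard income tax:
  ₹329,000 × 7% = ₹23,030
  ₹376,000 × 12% = ₹45,120
  → ₹68,150
  Less rehabilitation credit ₹57,000 → ₹11,150

₹118,720 > ₹11,150, so the shadow minimum tax is the binding amount.

₹118,720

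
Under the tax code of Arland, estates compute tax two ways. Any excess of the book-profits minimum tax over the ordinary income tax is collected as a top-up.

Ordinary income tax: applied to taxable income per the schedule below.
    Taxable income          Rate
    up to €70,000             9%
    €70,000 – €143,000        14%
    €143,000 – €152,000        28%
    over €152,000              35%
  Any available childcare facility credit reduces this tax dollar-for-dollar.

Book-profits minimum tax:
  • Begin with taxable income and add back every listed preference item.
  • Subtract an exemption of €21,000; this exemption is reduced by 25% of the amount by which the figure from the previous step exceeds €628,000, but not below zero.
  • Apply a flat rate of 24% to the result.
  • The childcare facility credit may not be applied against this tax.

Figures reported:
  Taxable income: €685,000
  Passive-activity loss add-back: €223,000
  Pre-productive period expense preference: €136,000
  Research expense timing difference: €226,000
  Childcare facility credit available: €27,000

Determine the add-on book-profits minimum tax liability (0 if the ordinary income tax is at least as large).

Book-profits minimum tax:
  Adjusted income: €685,000 + €223,000 + €136,000 + €226,000 = €1,270,000
  Exemption: 25% × (€1,270,000 − €628,000) = €160,500 ≥ €21,000, so the exemption is fully phased out
  Base: €1,270,000 − €0 = €1,270,000
  €1,270,000 × 24% = €304,800

Ordinary income tax:
  €70,000 × 9% = €6,300
  €73,000 × 14% = €10,220
  €9,000 × 28% = €2,520
  €533,000 × 35% = €186,550
  → €205,590
  Less childcare facility credit €27,000 → €178,590

Excess of book-profits minimum tax over ordinary income tax: €304,800 − €178,590 = €126,210.

€126,210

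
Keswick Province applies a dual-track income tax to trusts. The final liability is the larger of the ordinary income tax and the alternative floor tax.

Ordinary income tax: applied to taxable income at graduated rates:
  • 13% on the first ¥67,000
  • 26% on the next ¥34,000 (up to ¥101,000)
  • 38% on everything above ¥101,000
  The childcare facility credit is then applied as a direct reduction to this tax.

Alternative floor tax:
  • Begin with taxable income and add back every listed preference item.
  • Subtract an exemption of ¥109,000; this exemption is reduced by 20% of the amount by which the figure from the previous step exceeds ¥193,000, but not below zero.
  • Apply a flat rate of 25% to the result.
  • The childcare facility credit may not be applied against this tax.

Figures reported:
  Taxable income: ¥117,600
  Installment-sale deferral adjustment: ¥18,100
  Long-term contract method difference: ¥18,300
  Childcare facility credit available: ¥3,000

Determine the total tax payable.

Ordinary income tax:
  ¥67,000 × 13% = ¥8,710
  ¥34,000 × 26% = ¥8,840
  ¥16,600 × 38% = ¥6,308
  → ¥23,858
  Less childcare facility credit ¥3,000 → ¥20,858

Alternative floor tax:
  Adjusted income: ¥117,600 + ¥18,100 + ¥18,300 = ¥154,000
  Exemption: ¥154,000 ≤ ¥193,000, so full ¥109,000 applies
  Base: ¥154,000 − ¥109,000 = ¥45,000
  ¥45,000 × 25% = ¥11,250

¥20,858 > ¥11,250, so the ordinary income tax governs.

¥20,858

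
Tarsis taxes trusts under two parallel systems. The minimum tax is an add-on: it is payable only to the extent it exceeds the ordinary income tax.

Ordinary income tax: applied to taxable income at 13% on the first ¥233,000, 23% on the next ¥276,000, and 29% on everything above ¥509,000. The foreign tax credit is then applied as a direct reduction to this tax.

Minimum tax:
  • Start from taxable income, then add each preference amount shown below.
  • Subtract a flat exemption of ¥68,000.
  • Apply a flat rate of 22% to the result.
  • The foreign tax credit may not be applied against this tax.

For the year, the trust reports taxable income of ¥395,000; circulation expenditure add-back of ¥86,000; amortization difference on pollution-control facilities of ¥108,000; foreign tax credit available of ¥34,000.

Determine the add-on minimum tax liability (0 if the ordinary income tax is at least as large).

¥81,070

Ordinary income tax:
  ¥233,000 × 13% = ¥30,290
  ¥162,000 × 23% = ¥37,260
  → ¥67,550
  Less foreign tax credit ¥34,000 → ¥33,550

Minimum tax:
  Adjusted income: ¥395,000 + ¥86,000 + ¥108,000 = ¥589,000
  Less exemption ¥68,000 → base ¥521,000
  ¥521,000 × 22% = ¥114,620

Excess of minimum tax over ordinary income tax: ¥114,620 − ¥33,550 = ¥81,070.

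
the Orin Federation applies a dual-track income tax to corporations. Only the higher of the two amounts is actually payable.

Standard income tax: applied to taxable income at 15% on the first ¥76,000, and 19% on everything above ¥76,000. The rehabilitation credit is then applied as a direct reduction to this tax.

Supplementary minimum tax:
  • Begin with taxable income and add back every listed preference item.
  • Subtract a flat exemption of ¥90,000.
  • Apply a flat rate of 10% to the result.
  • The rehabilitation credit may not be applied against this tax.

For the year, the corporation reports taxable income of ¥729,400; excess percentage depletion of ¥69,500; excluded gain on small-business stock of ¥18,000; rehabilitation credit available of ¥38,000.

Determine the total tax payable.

¥97,546

Supplementary minimum tax:
  Adjusted income: ¥729,400 + ¥69,500 + ¥18,000 = ¥816,900
  Less exemption ¥90,000 → base ¥726,900
  ¥726,900 × 10% = ¥72,690

Standard income tax:
  ¥76,000 × 15% = ¥11,400
  ¥653,400 × 19% = ¥124,146
  → ¥135,546
  Less rehabilitation credit ¥38,000 → ¥97,546

¥97,546 > ¥72,690, so the standard income tax governs.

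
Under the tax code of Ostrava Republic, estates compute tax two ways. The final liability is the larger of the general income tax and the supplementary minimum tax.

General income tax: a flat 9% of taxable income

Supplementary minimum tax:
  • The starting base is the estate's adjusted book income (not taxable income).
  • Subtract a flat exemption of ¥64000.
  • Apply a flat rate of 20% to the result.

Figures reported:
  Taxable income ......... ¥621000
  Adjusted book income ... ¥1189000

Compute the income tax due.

¥225000

Supplementary minimum tax:
  Base (adjusted book income): ¥1189000
  Less exemption ¥64000 → base ¥1125000
  ¥1125000 × 20% = ¥225000

General income tax:
  ¥621000 × 9% = ¥55890

¥225000 > ¥55890, so the supplementary minimum tax is the binding amount.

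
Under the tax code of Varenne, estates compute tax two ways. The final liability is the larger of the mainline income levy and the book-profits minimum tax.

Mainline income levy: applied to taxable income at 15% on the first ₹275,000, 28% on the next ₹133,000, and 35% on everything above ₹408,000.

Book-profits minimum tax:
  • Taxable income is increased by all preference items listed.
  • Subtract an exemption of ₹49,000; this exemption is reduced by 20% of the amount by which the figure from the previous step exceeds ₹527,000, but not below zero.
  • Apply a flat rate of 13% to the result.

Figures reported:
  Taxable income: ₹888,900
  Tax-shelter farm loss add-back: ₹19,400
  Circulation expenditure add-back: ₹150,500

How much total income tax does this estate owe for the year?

Book-profits minimum tax:
  Adjusted income: ₹888,900 + ₹19,400 + ₹150,500 = ₹1,058,800
  Exemption: 20% × (₹1,058,800 − ₹527,000) = ₹106,360 ≥ ₹49,000, so the exemption is fully phased out
  Base: ₹1,058,800 − ₹0 = ₹1,058,800
  ₹1,058,800 × 13% = ₹137,644

Mainline income levy:
  ₹275,000 × 15% = ₹41,250
  ₹133,000 × 28% = ₹37,240
  ₹480,900 × 35% = ₹168,315
  → ₹246,805

₹246,805 > ₹137,644, so the mainline income levy governs.

₹246,805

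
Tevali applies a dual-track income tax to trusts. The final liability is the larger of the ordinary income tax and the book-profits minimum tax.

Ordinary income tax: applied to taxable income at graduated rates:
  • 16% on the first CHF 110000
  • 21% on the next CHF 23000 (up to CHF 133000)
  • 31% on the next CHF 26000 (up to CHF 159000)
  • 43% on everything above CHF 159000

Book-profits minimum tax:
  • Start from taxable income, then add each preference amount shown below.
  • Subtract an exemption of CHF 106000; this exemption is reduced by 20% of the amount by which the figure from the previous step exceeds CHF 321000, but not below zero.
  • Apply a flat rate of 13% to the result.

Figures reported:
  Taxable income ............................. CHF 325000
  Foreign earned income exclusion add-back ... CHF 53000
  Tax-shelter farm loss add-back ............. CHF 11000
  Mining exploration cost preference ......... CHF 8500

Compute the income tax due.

CHF 101870

Ordinary income tax:
  CHF 110000 × 16% = CHF 17600
  CHF 23000 × 21% = CHF 4830
  CHF 26000 × 31% = CHF 8060
  CHF 166000 × 43% = CHF 71380
  → CHF 101870

Book-profits minimum tax:
  Adjusted income: CHF 325000 + CHF 53000 + CHF 11000 + CHF 8500 = CHF 397500
  Exemption: CHF 106000 − 20% × (CHF 397500 − CHF 321000) = CHF 106000 − CHF 15300 = CHF 90700
  Base: CHF 397500 − CHF 90700 = CHF 306800
  CHF 306800 × 13% = CHF 39884

CHF 101870 > CHF 39884, so the ordinary income tax governs.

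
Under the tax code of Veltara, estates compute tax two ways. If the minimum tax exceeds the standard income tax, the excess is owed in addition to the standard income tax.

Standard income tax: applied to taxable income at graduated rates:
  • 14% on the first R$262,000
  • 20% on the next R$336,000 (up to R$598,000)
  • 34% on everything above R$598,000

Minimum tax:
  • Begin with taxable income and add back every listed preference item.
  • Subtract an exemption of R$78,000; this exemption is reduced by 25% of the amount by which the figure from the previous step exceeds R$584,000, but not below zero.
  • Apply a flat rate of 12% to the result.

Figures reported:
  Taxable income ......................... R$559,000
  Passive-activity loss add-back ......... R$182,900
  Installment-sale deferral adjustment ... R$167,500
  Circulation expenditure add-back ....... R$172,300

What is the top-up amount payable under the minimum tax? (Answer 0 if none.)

R$33,724

Standard income tax:
  R$262,000 × 14% = R$36,680
  R$297,000 × 20% = R$59,400
  → R$96,080

Minimum tax:
  Adjusted income: R$559,000 + R$182,900 + R$167,500 + R$172,300 = R$1,081,700
  Exemption: 25% × (R$1,081,700 − R$584,000) = R$124,425 ≥ R$78,000, so the exemption is fully phased out
  Base: R$1,081,700 − R$0 = R$1,081,700
  R$1,081,700 × 12% = R$129,804

Excess of minimum tax over standard income tax: R$129,804 − R$96,080 = R$33,724.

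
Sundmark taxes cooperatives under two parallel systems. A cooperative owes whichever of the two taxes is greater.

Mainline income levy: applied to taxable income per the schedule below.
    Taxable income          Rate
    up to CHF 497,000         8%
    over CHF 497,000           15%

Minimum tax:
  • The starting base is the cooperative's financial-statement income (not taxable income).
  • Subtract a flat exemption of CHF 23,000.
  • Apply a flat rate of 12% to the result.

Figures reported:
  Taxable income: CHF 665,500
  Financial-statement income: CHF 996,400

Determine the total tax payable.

Minimum tax:
  Base (financial-statement income): CHF 996,400
  Less exemption CHF 23,000 → base CHF 973,400
  CHF 973,400 × 12% = CHF 116,808

Mainline income levy:
  CHF 497,000 × 8% = CHF 39,760
  CHF 168,500 × 15% = CHF 25,275
  → CHF 65,035

CHF 116,808 > CHF 65,035, so the minimum tax is the binding amount.

CHF 116,808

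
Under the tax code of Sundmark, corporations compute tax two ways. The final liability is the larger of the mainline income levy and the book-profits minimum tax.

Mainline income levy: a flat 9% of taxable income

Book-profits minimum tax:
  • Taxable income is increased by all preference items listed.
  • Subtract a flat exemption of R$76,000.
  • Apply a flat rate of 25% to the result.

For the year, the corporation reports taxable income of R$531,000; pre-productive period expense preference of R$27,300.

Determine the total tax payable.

R$120,575

Book-profits minimum tax:
  Adjusted income: R$531,000 + R$27,300 = R$558,300
  Less exemption R$76,000 → base R$482,300
  R$482,300 × 25% = R$120,575

Mainline income levy:
  R$531,000 × 9% = R$47,790

R$120,575 > R$47,790, so the book-profits minimum tax is the binding amount.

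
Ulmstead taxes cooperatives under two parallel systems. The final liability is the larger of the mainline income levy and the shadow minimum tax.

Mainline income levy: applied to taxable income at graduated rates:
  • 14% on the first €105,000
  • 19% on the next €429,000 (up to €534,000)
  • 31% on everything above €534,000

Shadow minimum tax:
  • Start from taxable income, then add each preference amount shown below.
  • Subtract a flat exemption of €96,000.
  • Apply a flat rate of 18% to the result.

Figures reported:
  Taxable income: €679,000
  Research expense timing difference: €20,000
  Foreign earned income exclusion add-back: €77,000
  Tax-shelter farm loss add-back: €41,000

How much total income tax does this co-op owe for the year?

Mainline income levy:
  €105,000 × 14% = €14,700
  €429,000 × 19% = €81,510
  €145,000 × 31% = €44,950
  → €141,160

Shadow minimum tax:
  Adjusted income: €679,000 + €20,000 + €77,000 + €41,000 = €817,000
  Less exemption €96,000 → base €721,000
  €721,000 × 18% = €129,780

€141,160 > €129,780, so the mainline income levy governs.

€141,160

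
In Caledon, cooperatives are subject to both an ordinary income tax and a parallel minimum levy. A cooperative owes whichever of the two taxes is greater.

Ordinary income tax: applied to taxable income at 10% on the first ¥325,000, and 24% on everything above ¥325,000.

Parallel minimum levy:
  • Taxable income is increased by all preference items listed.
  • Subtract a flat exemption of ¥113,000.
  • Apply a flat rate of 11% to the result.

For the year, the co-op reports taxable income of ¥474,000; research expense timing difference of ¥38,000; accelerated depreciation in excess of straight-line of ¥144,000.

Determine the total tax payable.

Ordinary income tax:
  ¥325,000 × 10% = ¥32,500
  ¥149,000 × 24% = ¥35,760
  → ¥68,260

Parallel minimum levy:
  Adjusted income: ¥474,000 + ¥38,000 + ¥144,000 = ¥656,000
  Less exemption ¥113,000 → base ¥543,000
  ¥543,000 × 11% = ¥59,730

¥68,260 > ¥59,730, so the ordinary income tax governs.

¥68,260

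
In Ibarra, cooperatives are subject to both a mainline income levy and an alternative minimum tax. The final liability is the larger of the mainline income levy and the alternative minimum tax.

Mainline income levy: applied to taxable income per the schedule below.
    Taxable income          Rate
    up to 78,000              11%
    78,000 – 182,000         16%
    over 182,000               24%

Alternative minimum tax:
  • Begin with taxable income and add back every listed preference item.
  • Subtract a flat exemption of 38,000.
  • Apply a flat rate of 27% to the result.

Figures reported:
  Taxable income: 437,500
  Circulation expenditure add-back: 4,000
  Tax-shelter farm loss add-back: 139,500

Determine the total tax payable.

146,610

Mainline income levy:
  78,000 × 11% = 8,580
  104,000 × 16% = 16,640
  255,500 × 24% = 61,320
  → 86,540

Alternative minimum tax:
  Adjusted income: 437,500 + 4,000 + 139,500 = 581,000
  Less exemption 38,000 → base 543,000
  543,000 × 27% = 146,610

146,610 > 86,540, so the alternative minimum tax is the binding amount.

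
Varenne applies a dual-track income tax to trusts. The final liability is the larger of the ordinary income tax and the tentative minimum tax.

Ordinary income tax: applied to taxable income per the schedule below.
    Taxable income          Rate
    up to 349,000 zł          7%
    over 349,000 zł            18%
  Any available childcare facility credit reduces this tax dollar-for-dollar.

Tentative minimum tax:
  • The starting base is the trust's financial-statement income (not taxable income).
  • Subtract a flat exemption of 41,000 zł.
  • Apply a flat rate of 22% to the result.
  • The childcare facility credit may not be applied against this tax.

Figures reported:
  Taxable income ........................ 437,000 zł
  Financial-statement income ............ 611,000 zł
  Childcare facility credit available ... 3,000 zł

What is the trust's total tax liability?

Ordinary income tax:
  349,000 zł × 7% = 24,430 zł
  88,000 zł × 18% = 15,840 zł
  → 40,270 zł
  Less childcare facility credit 3,000 zł → 37,270 zł

Tentative minimum tax:
  Base (financial-statement income): 611,000 zł
  Less exemption 41,000 zł → base 570,000 zł
  570,000 zł × 22% = 125,400 zł

125,400 zł > 37,270 zł, so the tentative minimum tax is the binding amount.

125,400 zł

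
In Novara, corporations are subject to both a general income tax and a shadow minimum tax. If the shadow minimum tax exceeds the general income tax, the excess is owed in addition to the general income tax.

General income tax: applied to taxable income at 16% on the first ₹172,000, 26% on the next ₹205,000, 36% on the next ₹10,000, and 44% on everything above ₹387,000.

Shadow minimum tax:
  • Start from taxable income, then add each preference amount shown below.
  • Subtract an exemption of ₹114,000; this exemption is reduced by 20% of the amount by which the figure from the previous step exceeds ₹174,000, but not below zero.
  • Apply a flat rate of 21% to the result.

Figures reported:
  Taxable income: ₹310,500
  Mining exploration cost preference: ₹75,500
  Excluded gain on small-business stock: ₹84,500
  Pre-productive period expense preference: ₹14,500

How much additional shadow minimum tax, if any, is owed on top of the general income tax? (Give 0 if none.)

General income tax:
  ₹172,000 × 16% = ₹27,520
  ₹138,500 × 26% = ₹36,010
  → ₹63,530

Shadow minimum tax:
  Adjusted income: ₹310,500 + ₹75,500 + ₹84,500 + ₹14,500 = ₹485,000
  Exemption: ₹114,000 − 20% × (₹485,000 − ₹174,000) = ₹114,000 − ₹62,200 = ₹51,800
  Base: ₹485,000 − ₹51,800 = ₹433,200
  ₹433,200 × 21% = ₹90,972

Excess of shadow minimum tax over general income tax: ₹90,972 − ₹63,530 = ₹27,442.

₹27,442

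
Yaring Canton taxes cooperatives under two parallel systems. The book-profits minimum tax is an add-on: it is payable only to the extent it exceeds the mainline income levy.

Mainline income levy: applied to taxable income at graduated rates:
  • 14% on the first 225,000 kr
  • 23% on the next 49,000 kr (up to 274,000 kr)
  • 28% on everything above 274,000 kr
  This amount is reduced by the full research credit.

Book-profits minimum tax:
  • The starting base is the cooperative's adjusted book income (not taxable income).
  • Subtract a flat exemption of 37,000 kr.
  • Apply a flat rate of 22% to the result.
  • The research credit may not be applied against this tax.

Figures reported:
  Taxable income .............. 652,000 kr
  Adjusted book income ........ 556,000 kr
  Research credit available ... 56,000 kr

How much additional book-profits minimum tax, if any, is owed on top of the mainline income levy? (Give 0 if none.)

21,570 kr

Mainline income levy:
  225,000 kr × 14% = 31,500 kr
  49,000 kr × 23% = 11,270 kr
  378,000 kr × 28% = 105,840 kr
  → 148,610 kr
  Less research credit 56,000 kr → 92,610 kr

Book-profits minimum tax:
  Base (adjusted book income): 556,000 kr
  Less exemption 37,000 kr → base 519,000 kr
  519,000 kr × 22% = 114,180 kr

Excess of book-profits minimum tax over mainline income levy: 114,180 kr − 92,610 kr = 21,570 kr.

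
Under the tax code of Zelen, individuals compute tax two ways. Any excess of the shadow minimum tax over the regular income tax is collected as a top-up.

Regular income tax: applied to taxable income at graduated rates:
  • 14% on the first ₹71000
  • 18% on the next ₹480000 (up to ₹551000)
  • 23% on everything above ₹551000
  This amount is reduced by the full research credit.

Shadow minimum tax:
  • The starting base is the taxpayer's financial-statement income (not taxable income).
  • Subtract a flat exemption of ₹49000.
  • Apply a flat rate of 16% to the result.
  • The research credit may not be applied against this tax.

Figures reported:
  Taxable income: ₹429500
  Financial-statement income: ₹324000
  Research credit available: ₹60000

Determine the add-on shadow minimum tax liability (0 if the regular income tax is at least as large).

₹29530

Shadow minimum tax:
  Base (financial-statement income): ₹324000
  Less exemption ₹49000 → base ₹275000
  ₹275000 × 16% = ₹44000

Regular income tax:
  ₹71000 × 14% = ₹9940
  ₹358500 × 18% = ₹64530
  → ₹74470
  Less research credit ₹60000 → ₹14470

Excess of shadow minimum tax over regular income tax: ₹44000 − ₹14470 = ₹29530.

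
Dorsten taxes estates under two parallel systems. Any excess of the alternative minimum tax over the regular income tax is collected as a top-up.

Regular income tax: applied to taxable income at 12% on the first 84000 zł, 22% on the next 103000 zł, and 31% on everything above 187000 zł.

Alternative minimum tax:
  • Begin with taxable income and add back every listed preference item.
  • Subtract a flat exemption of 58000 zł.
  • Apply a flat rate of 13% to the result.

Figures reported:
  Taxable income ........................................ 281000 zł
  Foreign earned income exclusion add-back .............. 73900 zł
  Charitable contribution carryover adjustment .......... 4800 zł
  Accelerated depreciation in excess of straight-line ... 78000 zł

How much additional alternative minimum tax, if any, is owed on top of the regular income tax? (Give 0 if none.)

0 zł

Regular income tax:
  84000 zł × 12% = 10080 zł
  103000 zł × 22% = 22660 zł
  94000 zł × 31% = 29140 zł
  → 61880 zł

Alternative minimum tax:
  Adjusted income: 281000 zł + 73900 zł + 4800 zł + 78000 zł = 437700 zł
  Less exemption 58000 zł → base 379700 zł
  379700 zł × 13% = 49361 zł

49361 zł ≤ 61880 zł, so no add-on is due.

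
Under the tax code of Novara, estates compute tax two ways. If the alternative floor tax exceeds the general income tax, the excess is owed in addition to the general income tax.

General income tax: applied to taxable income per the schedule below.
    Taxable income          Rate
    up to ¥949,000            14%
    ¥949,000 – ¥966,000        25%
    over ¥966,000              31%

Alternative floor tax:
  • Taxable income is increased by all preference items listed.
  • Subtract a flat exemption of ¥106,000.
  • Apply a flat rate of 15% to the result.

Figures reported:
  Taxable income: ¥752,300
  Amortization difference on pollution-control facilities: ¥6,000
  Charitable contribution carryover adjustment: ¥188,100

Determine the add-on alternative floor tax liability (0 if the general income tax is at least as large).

¥20,738

Alternative floor tax:
  Adjusted income: ¥752,300 + ¥6,000 + ¥188,100 = ¥946,400
  Less exemption ¥106,000 → base ¥840,400
  ¥840,400 × 15% = ¥126,060

General income tax:
  ¥752,300 × 14% = ¥105,322

Excess of alternative floor tax over general income tax: ¥126,060 − ¥105,322 = ¥20,738.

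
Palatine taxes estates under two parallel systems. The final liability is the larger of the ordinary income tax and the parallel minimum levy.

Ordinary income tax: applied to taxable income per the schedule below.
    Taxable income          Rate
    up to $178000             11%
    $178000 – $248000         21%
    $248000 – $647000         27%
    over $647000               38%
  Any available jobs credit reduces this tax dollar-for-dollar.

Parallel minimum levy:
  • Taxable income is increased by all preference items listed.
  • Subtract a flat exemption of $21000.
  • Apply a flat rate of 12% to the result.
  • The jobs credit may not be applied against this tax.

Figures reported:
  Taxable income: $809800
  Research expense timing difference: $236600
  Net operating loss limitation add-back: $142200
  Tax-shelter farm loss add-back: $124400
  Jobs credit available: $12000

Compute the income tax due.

Parallel minimum levy:
  Adjusted income: $809800 + $236600 + $142200 + $124400 = $1313000
  Less exemption $21000 → base $1292000
  $1292000 × 12% = $155040

Ordinary income tax:
  $178000 × 11% = $19580
  $70000 × 21% = $14700
  $399000 × 27% = $107730
  $162800 × 38% = $61864
  → $203874
  Less jobs credit $12000 → $191874

$191874 > $155040, so the ordinary income tax governs.

$191874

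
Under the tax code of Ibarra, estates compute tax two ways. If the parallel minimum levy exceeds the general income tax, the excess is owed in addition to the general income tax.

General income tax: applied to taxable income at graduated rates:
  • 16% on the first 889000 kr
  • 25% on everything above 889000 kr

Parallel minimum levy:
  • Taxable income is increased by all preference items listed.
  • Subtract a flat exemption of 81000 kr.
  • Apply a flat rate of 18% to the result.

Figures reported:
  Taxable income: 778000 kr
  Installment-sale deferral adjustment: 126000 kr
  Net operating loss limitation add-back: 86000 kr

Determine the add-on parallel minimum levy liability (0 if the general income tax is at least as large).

Parallel minimum levy:
  Adjusted income: 778000 kr + 126000 kr + 86000 kr = 990000 kr
  Less exemption 81000 kr → base 909000 kr
  909000 kr × 18% = 163620 kr

General income tax:
  778000 kr × 16% = 124480 kr

Excess of parallel minimum levy over general income tax: 163620 kr − 124480 kr = 39140 kr.

39140 kr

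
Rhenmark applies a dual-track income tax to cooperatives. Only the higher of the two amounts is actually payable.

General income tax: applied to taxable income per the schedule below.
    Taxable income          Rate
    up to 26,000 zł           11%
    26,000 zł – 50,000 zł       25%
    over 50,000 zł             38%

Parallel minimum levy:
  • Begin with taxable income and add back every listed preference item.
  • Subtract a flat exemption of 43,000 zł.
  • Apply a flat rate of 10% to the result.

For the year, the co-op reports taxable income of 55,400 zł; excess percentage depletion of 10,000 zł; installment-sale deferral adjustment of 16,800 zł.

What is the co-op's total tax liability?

10,912 zł

General income tax:
  26,000 zł × 11% = 2,860 zł
  24,000 zł × 25% = 6,000 zł
  5,400 zł × 38% = 2,052 zł
  → 10,912 zł

Parallel minimum levy:
  Adjusted income: 55,400 zł + 10,000 zł + 16,800 zł = 82,200 zł
  Less exemption 43,000 zł → base 39,200 zł
  39,200 zł × 10% = 3,920 zł

10,912 zł > 3,920 zł, so the general income tax governs.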